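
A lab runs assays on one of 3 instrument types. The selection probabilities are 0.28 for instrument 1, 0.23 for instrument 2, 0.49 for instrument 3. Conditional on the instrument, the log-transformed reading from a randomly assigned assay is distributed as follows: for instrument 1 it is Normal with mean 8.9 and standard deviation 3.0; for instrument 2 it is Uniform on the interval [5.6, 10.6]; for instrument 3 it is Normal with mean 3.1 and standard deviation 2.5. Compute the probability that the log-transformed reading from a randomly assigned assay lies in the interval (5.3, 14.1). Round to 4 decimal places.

0.5590

Conditional on each instrument, P(5.3 < X < 14.1): 1: 0.843412; 2: 1; 3: 0.189424.
By total probability, P(5.3 < X < 14.1) = 0.28·0.843412 + 0.23·1 + 0.49·0.189424 = 0.558973.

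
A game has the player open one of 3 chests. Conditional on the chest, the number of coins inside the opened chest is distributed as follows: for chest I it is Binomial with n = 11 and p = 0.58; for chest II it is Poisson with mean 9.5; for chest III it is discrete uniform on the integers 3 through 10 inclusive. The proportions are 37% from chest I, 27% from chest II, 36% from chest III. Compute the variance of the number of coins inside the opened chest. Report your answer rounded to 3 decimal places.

Per component, I: μ=6.38, E[X²]=43.384; II: μ=9.5, E[X²]=99.75; III: μ=6.5, E[X²]=47.5.
E[X] = 0.37·6.38 + 0.27·9.5 + 0.36·6.5 = 7.2656.
E[X²] = 0.37·43.384 + 0.27·99.75 + 0.36·47.5 = 60.0846.
Var(X) = E[X²] − (E[X])² = 60.0846 − 52.7889 = 7.29564.

7.296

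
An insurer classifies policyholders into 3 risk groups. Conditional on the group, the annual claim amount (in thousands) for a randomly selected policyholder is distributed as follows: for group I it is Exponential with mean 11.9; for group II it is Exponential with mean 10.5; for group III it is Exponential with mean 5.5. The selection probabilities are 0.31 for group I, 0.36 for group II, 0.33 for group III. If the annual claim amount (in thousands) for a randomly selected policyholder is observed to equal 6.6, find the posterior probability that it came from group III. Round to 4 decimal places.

Likelihoods f(6.6 | ·): I: 0.0482596; II: 0.0507955; III: 0.0547626.
Posterior ∝ prior × likelihood. Numerator for III: 0.33·0.0547626 = 0.0180717.
Normalizing constant: 0.31·0.0482596 + 0.36·0.0507955 + 0.33·0.0547626 = 0.0513185.
P(III | observation) = 0.0180717 / 0.0513185 = 0.352147.

0.3521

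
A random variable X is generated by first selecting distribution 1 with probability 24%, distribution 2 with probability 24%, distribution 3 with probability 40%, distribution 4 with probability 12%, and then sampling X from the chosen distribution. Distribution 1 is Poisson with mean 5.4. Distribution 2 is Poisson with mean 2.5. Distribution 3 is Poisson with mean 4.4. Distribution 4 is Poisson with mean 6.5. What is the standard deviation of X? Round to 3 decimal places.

2.464

Per component, 1: μ=5.4, E[X²]=34.56; 2: μ=2.5, E[X²]=8.75; 3: μ=4.4, E[X²]=23.76; 4: μ=6.5, E[X²]=48.75.
E[X] = 0.24·5.4 + 0.24·2.5 + 0.4·4.4 + 0.12·6.5 = 4.436.
E[X²] = 0.24·34.56 + 0.24·8.75 + 0.4·23.76 + 0.12·48.75 = 25.7484.
Var(X) = E[X²] − (E[X])² = 25.7484 − 19.6781 = 6.0703.
SD(X) = √6.0703 = 2.4638.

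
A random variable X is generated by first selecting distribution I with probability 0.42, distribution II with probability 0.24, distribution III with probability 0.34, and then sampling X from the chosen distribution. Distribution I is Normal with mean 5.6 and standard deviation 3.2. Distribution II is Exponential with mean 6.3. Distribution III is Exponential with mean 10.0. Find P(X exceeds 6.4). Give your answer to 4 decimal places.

0.4347

Conditional on each component, P(X > 6.4): I: 0.401294; II: 0.362086; III: 0.527292.
By total probability, P(X > 6.4) = 0.42·0.401294 + 0.24·0.362086 + 0.34·0.527292 = 0.434723.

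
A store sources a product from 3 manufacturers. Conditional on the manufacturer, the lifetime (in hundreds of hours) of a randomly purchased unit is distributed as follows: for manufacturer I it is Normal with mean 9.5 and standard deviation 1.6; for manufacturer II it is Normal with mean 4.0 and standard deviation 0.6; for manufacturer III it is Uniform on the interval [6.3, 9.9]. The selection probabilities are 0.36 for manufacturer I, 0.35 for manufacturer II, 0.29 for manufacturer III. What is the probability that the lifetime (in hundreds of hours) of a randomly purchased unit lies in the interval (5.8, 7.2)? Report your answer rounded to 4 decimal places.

Conditional on each manufacturer, P(5.8 < X < 7.2): I: 0.0649129; II: 0.00134985; III: 0.25.
By total probability, P(5.8 < X < 7.2) = 0.36·0.0649129 + 0.35·0.00134985 + 0.29·0.25 = 0.0963411.

0.0963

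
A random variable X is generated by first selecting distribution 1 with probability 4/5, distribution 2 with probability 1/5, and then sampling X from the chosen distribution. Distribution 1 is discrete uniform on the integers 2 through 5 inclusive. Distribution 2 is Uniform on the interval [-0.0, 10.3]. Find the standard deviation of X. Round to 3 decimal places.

1.790

Per component, 1: μ=3.5, E[X²]=13.5; 2: μ=5.15, E[X²]=35.3633.
E[X] = 0.8·3.5 + 0.2·5.15 = 3.83.
E[X²] = 0.8·13.5 + 0.2·35.3633 = 17.8727.
Var(X) = E[X²] − (E[X])² = 17.8727 − 14.6689 = 3.20377.
SD(X) = √3.20377 = 1.78991.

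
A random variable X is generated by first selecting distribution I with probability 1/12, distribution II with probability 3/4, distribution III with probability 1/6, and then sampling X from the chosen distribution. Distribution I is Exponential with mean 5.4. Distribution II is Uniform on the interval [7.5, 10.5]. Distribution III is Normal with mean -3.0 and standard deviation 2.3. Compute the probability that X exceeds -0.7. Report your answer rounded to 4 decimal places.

Conditional on each component, P(X > -0.7): I: 1; II: 1; III: 0.158655.
By total probability, P(X > -0.7) = 0.0833333·1 + 0.75·1 + 0.166667·0.158655 = 0.859776.

0.8598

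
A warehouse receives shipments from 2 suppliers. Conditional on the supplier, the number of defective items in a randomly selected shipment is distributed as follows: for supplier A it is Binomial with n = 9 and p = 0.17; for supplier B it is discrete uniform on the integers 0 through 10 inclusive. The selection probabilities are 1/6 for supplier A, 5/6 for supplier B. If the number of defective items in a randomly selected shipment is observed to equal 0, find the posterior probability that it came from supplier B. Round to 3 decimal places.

Likelihoods P(X=0 | ·): A: 0.18694; B: 0.0909091.
Posterior ∝ prior × likelihood. Numerator for B: 0.833333·0.0909091 = 0.0757576.
Normalizing constant: 0.166667·0.18694 + 0.833333·0.0909091 = 0.106914.
P(B | observation) = 0.0757576 / 0.106914 = 0.708582.

0.709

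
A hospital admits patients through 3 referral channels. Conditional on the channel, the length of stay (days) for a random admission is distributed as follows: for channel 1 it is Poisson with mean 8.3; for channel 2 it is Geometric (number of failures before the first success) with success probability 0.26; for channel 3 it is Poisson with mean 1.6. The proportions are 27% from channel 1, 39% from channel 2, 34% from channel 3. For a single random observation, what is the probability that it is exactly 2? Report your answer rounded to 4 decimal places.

0.1457

Conditional on each channel, P(X = 2): 1: 0.00856016; 2: 0.142376; 3: 0.258428.
By total probability, P(X = 2) = 0.27·0.00856016 + 0.39·0.142376 + 0.34·0.258428 = 0.145703.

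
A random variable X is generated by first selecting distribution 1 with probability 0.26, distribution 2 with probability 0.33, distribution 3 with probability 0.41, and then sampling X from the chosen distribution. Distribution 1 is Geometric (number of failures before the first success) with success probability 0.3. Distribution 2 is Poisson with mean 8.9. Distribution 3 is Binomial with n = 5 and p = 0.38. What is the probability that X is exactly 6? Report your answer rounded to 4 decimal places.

0.0402

Conditional on each component, P(X = 6): 1: 0.0352947; 2: 0.0941427; 3: 0.
By total probability, P(X = 6) = 0.26·0.0352947 + 0.33·0.0941427 + 0.41·0 = 0.0402437.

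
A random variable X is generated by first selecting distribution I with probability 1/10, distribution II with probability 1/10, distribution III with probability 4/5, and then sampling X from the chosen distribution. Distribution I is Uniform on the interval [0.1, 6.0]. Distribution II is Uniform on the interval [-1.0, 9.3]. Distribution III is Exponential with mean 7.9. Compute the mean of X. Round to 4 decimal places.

Component means — I: 3.05; II: 4.15; III: 7.9.
E[X] = 0.1·3.05 + 0.1·4.15 + 0.8·7.9 = 7.04.

7.0400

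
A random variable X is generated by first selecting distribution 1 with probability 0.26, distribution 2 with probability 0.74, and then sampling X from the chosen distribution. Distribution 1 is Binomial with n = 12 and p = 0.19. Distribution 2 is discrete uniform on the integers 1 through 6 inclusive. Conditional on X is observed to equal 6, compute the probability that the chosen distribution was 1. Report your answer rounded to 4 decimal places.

0.0252

Likelihoods P(X=6 | ·): 1: 0.0122773; 2: 0.166667.
Posterior ∝ prior × likelihood. Numerator for 1: 0.26·0.0122773 = 0.0031921.
Normalizing constant: 0.26·0.0122773 + 0.74·0.166667 = 0.126525.
P(1 | observation) = 0.0031921 / 0.126525 = 0.025229.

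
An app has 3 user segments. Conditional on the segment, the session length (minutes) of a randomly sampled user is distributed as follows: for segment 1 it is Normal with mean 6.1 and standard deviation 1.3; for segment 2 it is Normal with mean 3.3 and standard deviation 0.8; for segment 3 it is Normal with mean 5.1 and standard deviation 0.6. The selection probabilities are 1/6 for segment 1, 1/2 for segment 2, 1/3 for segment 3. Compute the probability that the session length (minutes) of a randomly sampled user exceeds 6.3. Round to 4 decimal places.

Conditional on each segment, P(X > 6.3): 1: 0.438866; 2: 8.84173e-05; 3: 0.0227501.
By total probability, P(X > 6.3) = 0.166667·0.438866 + 0.5·8.84173e-05 + 0.333333·0.0227501 = 0.0807718.

0.0808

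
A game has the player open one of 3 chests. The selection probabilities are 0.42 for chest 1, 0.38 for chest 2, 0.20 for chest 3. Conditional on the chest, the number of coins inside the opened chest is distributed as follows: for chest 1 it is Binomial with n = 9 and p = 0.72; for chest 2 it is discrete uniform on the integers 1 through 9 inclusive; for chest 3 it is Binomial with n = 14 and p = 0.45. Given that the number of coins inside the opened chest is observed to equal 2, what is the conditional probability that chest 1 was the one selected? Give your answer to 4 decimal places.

Likelihoods P(X=2 | ·): 1: 0.0025181; 2: 0.111111; 3: 0.0141195.
Posterior ∝ prior × likelihood. Numerator for 1: 0.42·0.0025181 = 0.0010576.
Normalizing constant: 0.42·0.0025181 + 0.38·0.111111 + 0.2·0.0141195 = 0.0461037.
P(1 | observation) = 0.0010576 / 0.0461037 = 0.0229397.

0.0229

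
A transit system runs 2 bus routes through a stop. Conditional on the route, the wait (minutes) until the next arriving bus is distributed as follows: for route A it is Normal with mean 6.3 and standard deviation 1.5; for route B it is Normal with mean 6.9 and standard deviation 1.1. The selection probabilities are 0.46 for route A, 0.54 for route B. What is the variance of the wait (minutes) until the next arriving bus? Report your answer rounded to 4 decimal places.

1.7778

Per component, A: μ=6.3, E[X²]=41.94; B: μ=6.9, E[X²]=48.82.
E[X] = 0.46·6.3 + 0.54·6.9 = 6.624.
E[X²] = 0.46·41.94 + 0.54·48.82 = 45.6552.
Var(X) = E[X²] − (E[X])² = 45.6552 − 43.8774 = 1.77782.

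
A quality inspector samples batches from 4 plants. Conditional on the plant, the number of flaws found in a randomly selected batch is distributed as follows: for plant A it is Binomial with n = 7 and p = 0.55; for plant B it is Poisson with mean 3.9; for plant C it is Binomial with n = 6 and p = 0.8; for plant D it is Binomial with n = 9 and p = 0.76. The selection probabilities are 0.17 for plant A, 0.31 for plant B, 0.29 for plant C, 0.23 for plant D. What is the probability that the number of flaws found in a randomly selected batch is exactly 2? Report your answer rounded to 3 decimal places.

Conditional on each plant, P(X = 2): A: 0.117221; B: 0.15394; C: 0.01536; D: 0.000953693.
By total probability, P(X = 2) = 0.17·0.117221 + 0.31·0.15394 + 0.29·0.01536 + 0.23·0.000953693 = 0.0723227.

0.072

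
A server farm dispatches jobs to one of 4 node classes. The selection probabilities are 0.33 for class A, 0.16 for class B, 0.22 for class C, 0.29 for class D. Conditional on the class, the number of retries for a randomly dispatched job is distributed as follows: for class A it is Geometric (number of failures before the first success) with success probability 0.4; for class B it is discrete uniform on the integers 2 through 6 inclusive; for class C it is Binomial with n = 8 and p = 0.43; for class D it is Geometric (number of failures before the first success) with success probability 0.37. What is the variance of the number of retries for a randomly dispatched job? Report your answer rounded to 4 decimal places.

4.3791

Per component, A: μ=1.5, E[X²]=6; B: μ=4, E[X²]=18; C: μ=3.44, E[X²]=13.7944; D: μ=1.7027, E[X²]=7.5011.
E[X] = 0.33·1.5 + 0.16·4 + 0.22·3.44 + 0.29·1.7027 = 2.38558.
E[X²] = 0.33·6 + 0.16·18 + 0.22·13.7944 + 0.29·7.5011 = 10.0701.
Var(X) = E[X²] − (E[X])² = 10.0701 − 5.69101 = 4.37908.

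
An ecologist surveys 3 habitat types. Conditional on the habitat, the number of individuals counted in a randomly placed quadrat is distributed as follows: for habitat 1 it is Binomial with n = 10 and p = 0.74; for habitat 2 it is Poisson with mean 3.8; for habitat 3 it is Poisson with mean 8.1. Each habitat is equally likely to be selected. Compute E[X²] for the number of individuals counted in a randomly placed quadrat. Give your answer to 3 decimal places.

49.545

For each component E[X²] = Var + (mean)², giving 1: 56.684; 2: 18.24; 3: 73.71.
Overall E[X²] = 0.333333·56.684 + 0.333333·18.24 + 0.333333·73.71 = 49.5447.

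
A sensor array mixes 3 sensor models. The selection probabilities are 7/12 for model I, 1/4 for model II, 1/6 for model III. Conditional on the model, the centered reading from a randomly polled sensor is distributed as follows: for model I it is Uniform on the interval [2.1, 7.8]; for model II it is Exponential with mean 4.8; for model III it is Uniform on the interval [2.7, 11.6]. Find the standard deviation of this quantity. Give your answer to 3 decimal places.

Per component, I: μ=4.95, E[X²]=27.21; II: μ=4.8, E[X²]=46.08; III: μ=7.15, E[X²]=57.7233.
E[X] = 0.583333·4.95 + 0.25·4.8 + 0.166667·7.15 = 5.27917.
E[X²] = 0.583333·27.21 + 0.25·46.08 + 0.166667·57.7233 = 37.0131.
Var(X) = E[X²] − (E[X])² = 37.0131 − 27.8696 = 9.14345.
SD(X) = √9.14345 = 3.02381.

3.024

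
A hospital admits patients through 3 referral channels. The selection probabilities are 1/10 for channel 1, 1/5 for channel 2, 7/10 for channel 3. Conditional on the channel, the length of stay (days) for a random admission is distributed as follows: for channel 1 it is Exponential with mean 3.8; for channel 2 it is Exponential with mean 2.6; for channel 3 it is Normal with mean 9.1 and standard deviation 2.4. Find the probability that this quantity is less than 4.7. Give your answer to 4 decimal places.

0.2615

Conditional on each channel, P(X < 4.7): 1: 0.7097; 2: 0.835968; 3: 0.0333765.
By total probability, P(X < 4.7) = 0.1·0.7097 + 0.2·0.835968 + 0.7·0.0333765 = 0.261527.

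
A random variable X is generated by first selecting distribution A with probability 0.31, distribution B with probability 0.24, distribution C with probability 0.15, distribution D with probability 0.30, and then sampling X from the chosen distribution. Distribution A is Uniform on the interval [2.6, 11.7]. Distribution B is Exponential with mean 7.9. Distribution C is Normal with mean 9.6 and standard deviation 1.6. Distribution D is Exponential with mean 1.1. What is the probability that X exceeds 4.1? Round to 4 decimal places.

Conditional on each component, P(X > 4.1): A: 0.835165; B: 0.595123; C: 0.999706; D: 0.0240584.
By total probability, P(X > 4.1) = 0.31·0.835165 + 0.24·0.595123 + 0.15·0.999706 + 0.3·0.0240584 = 0.558904.

0.5589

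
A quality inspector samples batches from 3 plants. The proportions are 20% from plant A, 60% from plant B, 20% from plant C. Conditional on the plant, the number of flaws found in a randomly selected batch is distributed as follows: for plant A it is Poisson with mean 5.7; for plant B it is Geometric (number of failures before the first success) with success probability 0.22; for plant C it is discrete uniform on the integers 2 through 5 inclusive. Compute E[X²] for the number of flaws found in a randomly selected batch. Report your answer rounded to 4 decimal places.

27.5496

For each component E[X²] = Var + (mean)², giving A: 38.19; B: 28.686; C: 13.5.
Overall E[X²] = 0.2·38.19 + 0.6·28.686 + 0.2·13.5 = 27.5496.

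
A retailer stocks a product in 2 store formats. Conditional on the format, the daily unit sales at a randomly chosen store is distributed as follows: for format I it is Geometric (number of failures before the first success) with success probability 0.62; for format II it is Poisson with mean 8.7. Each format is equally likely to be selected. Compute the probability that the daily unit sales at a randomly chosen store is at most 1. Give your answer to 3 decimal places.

Conditional on each format, P(X ≤ 1): I: 0.8556; II: 0.00161588.
By total probability, P(X ≤ 1) = 0.5·0.8556 + 0.5·0.00161588 = 0.428608.

0.429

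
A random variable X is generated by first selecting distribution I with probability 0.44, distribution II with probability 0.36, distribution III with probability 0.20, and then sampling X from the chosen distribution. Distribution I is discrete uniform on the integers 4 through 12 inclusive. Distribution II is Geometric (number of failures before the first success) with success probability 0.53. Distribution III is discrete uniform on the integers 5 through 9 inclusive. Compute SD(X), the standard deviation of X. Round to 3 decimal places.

Per component, I: μ=8, E[X²]=70.6667; II: μ=0.886792, E[X²]=2.45959; III: μ=7, E[X²]=51.
E[X] = 0.44·8 + 0.36·0.886792 + 0.2·7 = 5.23925.
E[X²] = 0.44·70.6667 + 0.36·2.45959 + 0.2·51 = 42.1788.
Var(X) = E[X²] − (E[X])² = 42.1788 − 27.4497 = 14.7291.
SD(X) = √14.7291 = 3.83785.

3.838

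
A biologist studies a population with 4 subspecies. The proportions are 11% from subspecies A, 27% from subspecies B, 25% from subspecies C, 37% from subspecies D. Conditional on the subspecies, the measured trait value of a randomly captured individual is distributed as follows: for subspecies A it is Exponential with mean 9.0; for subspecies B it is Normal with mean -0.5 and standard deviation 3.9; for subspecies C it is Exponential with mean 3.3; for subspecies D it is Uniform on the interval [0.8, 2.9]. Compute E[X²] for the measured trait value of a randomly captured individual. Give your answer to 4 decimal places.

For each component E[X²] = Var + (mean)², giving A: 162; B: 15.46; C: 21.78; D: 3.79.
Overall E[X²] = 0.11·162 + 0.27·15.46 + 0.25·21.78 + 0.37·3.79 = 28.8415.

28.8415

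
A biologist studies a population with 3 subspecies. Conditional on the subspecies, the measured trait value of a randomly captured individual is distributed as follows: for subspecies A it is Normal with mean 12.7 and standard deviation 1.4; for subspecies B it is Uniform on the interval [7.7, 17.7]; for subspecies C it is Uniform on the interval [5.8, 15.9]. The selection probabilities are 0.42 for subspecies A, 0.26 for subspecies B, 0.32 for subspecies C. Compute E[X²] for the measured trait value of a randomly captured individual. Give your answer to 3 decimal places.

153.059

For each component E[X²] = Var + (mean)², giving A: 163.25; B: 169.623; C: 126.223.
Overall E[X²] = 0.42·163.25 + 0.26·169.623 + 0.32·126.223 = 153.059.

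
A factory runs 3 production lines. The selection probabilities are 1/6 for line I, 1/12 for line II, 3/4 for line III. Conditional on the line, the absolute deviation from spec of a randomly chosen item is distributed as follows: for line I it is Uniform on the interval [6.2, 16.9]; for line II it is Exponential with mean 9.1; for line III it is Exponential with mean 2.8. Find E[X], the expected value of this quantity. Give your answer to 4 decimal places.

4.7833

Component means — I: 11.55; II: 9.1; III: 2.8.
E[X] = 0.166667·11.55 + 0.0833333·9.1 + 0.75·2.8 = 4.78333.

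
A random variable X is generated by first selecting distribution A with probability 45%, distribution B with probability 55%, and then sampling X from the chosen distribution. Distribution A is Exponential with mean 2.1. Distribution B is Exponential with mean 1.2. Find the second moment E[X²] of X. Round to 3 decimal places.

For each component E[X²] = Var + (mean)², giving A: 8.82; B: 2.88.
Overall E[X²] = 0.45·8.82 + 0.55·2.88 = 5.553.

5.553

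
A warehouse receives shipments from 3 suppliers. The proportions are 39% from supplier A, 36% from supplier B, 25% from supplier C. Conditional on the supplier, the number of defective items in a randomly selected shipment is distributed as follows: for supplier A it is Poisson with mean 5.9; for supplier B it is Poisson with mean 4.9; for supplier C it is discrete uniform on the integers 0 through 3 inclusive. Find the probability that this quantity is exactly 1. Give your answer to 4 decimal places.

Conditional on each supplier, P(X = 1): A: 0.0161627; B: 0.0364883; C: 0.25.
By total probability, P(X = 1) = 0.39·0.0161627 + 0.36·0.0364883 + 0.25·0.25 = 0.0819392.

0.0819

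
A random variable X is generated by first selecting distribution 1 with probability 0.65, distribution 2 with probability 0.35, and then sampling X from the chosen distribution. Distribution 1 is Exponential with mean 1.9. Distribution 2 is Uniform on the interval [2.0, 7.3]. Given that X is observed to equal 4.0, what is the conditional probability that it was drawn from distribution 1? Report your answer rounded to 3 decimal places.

0.387

Likelihoods f(4.0 | ·): 1: 0.0641124; 2: 0.188679.
Posterior ∝ prior × likelihood. Numerator for 1: 0.65·0.0641124 = 0.0416731.
Normalizing constant: 0.65·0.0641124 + 0.35·0.188679 = 0.107711.
P(1 | observation) = 0.0416731 / 0.107711 = 0.386898.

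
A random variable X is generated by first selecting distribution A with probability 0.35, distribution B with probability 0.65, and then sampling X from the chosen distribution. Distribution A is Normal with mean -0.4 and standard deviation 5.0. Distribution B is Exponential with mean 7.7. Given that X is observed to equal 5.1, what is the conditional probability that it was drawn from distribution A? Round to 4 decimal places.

Likelihoods f(5.1 | ·): A: 0.0435704; B: 0.0669668.
Posterior ∝ prior × likelihood. Numerator for A: 0.35·0.0435704 = 0.0152497.
Normalizing constant: 0.35·0.0435704 + 0.65·0.0669668 = 0.0587781.
P(A | observation) = 0.0152497 / 0.0587781 = 0.259445.

0.2594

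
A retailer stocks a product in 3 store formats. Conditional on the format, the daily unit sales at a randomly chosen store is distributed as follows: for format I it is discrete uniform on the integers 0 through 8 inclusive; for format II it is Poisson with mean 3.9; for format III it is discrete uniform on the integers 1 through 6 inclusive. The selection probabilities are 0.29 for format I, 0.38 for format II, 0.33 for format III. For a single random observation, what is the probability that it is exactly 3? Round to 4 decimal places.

0.1633

Conditional on each format, P(X = 3): I: 0.111111; II: 0.200122; III: 0.166667.
By total probability, P(X = 3) = 0.29·0.111111 + 0.38·0.200122 + 0.33·0.166667 = 0.163268.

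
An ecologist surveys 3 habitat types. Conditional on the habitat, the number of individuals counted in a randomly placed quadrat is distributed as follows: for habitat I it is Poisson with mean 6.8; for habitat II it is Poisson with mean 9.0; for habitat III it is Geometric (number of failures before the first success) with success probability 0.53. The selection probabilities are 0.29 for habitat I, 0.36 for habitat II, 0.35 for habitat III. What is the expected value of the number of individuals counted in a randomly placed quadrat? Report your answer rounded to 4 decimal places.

5.5224

Component means — I: 6.8; II: 9; III: 0.886792.
E[X] = 0.29·6.8 + 0.36·9 + 0.35·0.886792 = 5.52238.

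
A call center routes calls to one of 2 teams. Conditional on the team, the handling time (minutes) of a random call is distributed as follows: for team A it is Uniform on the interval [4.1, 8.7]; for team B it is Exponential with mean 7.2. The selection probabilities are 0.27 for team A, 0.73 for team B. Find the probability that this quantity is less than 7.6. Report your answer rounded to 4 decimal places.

0.6814

Conditional on each team, P(X < 7.6): A: 0.76087; B: 0.652001.
By total probability, P(X < 7.6) = 0.27·0.76087 + 0.73·0.652001 = 0.681395.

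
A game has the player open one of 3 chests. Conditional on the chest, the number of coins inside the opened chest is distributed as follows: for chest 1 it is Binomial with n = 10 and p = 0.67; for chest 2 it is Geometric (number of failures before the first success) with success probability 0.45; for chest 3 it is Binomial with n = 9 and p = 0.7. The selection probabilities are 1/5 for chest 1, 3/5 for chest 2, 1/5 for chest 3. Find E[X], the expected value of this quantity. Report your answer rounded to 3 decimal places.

3.333

Component means — 1: 6.7; 2: 1.22222; 3: 6.3.
E[X] = 0.2·6.7 + 0.6·1.22222 + 0.2·6.3 = 3.33333.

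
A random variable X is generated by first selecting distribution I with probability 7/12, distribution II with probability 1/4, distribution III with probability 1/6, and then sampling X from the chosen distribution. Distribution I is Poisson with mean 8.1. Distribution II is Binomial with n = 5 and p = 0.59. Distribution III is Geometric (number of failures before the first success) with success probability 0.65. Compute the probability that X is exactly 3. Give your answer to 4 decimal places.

0.1066

Conditional on each component, P(X = 3): I: 0.0268855; II: 0.345242; III: 0.0278687.
By total probability, P(X = 3) = 0.583333·0.0268855 + 0.25·0.345242 + 0.166667·0.0278687 = 0.106639.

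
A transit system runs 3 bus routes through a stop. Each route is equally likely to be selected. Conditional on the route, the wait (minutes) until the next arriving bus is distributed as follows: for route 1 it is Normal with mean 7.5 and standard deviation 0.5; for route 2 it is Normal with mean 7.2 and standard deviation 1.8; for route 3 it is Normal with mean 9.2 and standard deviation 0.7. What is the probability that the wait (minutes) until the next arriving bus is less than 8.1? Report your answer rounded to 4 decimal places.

Conditional on each route, P(X < 8.1): 1: 0.88493; 2: 0.691462; 3: 0.0580416.
By total probability, P(X < 8.1) = 0.333333·0.88493 + 0.333333·0.691462 + 0.333333·0.0580416 = 0.544811.

0.5448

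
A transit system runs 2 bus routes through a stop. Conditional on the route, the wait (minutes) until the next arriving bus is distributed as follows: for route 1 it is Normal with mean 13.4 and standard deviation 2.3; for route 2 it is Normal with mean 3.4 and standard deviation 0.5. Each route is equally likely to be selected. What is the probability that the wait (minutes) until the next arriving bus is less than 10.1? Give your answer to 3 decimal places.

0.538

Conditional on each route, P(X < 10.1): 1: 0.0756745; 2: 1.
By total probability, P(X < 10.1) = 0.5·0.0756745 + 0.5·1 = 0.537837.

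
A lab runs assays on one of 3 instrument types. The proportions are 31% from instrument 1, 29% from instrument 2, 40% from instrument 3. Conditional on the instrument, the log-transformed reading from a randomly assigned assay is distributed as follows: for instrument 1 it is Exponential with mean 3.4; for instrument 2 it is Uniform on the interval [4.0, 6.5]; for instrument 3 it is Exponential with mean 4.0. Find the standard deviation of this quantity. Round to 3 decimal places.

3.266

Per component, 1: μ=3.4, E[X²]=23.12; 2: μ=5.25, E[X²]=28.0833; 3: μ=4, E[X²]=32.
E[X] = 0.31·3.4 + 0.29·5.25 + 0.4·4 = 4.1765.
E[X²] = 0.31·23.12 + 0.29·28.0833 + 0.4·32 = 28.1114.
Var(X) = E[X²] − (E[X])² = 28.1114 − 17.4432 = 10.6682.
SD(X) = √10.6682 = 3.26622.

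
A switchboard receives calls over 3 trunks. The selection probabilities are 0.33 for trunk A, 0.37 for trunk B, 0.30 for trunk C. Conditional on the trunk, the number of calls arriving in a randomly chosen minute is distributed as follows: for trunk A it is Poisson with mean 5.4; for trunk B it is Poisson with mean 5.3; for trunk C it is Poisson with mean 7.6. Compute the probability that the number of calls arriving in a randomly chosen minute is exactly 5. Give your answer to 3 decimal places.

Conditional on each trunk, P(X = 5): A: 0.172821; B: 0.173955; C: 0.105742.
By total probability, P(X = 5) = 0.33·0.172821 + 0.37·0.173955 + 0.3·0.105742 = 0.153117.

0.153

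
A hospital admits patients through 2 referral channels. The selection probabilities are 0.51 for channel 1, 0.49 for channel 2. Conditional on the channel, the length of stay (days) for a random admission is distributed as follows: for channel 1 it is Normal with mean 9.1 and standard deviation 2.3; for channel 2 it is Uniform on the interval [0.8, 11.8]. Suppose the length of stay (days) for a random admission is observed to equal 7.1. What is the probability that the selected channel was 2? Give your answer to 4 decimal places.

Likelihoods f(7.1 | ·): 1: 0.118847; 2: 0.0909091.
Posterior ∝ prior × likelihood. Numerator for 2: 0.49·0.0909091 = 0.0445455.
Normalizing constant: 0.51·0.118847 + 0.49·0.0909091 = 0.105157.
P(2 | observation) = 0.0445455 / 0.105157 = 0.423608.

0.4236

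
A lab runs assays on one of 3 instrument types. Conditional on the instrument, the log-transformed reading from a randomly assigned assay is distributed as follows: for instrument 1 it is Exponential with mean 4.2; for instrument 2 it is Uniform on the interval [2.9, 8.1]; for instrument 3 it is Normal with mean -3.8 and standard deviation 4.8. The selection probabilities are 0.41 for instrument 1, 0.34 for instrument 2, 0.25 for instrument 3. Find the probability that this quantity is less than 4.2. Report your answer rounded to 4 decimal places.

Conditional on each instrument, P(X < 4.2): 1: 0.632121; 2: 0.25; 3: 0.95221.
By total probability, P(X < 4.2) = 0.41·0.632121 + 0.34·0.25 + 0.25·0.95221 = 0.582222.

0.5822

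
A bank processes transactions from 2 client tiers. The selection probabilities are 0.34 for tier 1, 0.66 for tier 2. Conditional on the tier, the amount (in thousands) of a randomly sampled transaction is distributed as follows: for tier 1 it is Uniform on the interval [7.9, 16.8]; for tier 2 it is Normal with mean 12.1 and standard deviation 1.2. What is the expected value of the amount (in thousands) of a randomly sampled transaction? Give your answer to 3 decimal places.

12.185

Component means — 1: 12.35; 2: 12.1.
E[X] = 0.34·12.35 + 0.66·12.1 = 12.185.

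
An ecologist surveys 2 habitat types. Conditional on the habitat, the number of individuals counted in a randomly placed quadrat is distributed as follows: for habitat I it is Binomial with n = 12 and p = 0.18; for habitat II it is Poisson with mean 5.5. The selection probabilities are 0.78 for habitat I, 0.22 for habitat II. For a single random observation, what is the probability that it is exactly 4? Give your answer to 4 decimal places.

0.1171

Conditional on each habitat, P(X = 4): I: 0.10622; II: 0.155819.
By total probability, P(X = 4) = 0.78·0.10622 + 0.22·0.155819 = 0.117132.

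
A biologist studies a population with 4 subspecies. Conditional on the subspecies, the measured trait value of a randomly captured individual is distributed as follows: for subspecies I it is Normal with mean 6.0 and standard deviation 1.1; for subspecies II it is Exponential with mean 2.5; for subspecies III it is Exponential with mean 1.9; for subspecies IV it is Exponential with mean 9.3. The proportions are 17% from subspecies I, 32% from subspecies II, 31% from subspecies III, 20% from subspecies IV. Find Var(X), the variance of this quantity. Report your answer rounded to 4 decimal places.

28.9355

Per component, I: μ=6, E[X²]=37.21; II: μ=2.5, E[X²]=12.5; III: μ=1.9, E[X²]=7.22; IV: μ=9.3, E[X²]=172.98.
E[X] = 0.17·6 + 0.32·2.5 + 0.31·1.9 + 0.2·9.3 = 4.269.
E[X²] = 0.17·37.21 + 0.32·12.5 + 0.31·7.22 + 0.2·172.98 = 47.1599.
Var(X) = E[X²] − (E[X])² = 47.1599 − 18.2244 = 28.9355.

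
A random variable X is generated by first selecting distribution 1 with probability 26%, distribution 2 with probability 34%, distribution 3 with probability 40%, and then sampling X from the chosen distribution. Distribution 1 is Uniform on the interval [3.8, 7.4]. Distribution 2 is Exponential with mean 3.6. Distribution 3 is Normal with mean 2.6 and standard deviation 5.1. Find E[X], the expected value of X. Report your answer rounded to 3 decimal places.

Component means — 1: 5.6; 2: 3.6; 3: 2.6.
E[X] = 0.26·5.6 + 0.34·3.6 + 0.4·2.6 = 3.72.

3.720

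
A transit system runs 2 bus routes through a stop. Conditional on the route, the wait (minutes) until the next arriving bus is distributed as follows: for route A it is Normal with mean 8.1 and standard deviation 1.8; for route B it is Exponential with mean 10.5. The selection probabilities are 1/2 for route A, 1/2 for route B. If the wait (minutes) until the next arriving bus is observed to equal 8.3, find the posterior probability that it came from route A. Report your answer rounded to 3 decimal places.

0.836

Likelihoods f(8.3 | ·): A: 0.220271; B: 0.0432027.
Posterior ∝ prior × likelihood. Numerator for A: 0.5·0.220271 = 0.110135.
Normalizing constant: 0.5·0.220271 + 0.5·0.0432027 = 0.131737.
P(A | observation) = 0.110135 / 0.131737 = 0.836026.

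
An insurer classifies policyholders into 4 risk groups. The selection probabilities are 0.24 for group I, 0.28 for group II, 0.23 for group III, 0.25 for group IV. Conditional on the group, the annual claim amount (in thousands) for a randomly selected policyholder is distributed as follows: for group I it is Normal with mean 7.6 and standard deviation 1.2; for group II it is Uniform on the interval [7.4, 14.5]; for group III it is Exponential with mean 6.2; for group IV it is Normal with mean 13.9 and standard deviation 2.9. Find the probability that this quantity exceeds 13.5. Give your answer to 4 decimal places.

Conditional on each group, P(X > 13.5): I: 4.40151e-07; II: 0.140845; III: 0.113334; IV: 0.554853.
By total probability, P(X > 13.5) = 0.24·4.40151e-07 + 0.28·0.140845 + 0.23·0.113334 + 0.25·0.554853 = 0.204217.

0.2042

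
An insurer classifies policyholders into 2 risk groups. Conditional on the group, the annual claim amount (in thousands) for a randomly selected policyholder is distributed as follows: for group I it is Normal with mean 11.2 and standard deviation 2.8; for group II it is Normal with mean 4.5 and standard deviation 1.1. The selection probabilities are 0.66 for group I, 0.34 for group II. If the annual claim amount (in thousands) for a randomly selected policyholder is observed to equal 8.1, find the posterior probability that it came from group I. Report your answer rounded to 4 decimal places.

Likelihoods f(8.1 | ·): I: 0.0771935; II: 0.00171281.
Posterior ∝ prior × likelihood. Numerator for I: 0.66·0.0771935 = 0.0509477.
Normalizing constant: 0.66·0.0771935 + 0.34·0.00171281 = 0.05153.
P(I | observation) = 0.0509477 / 0.05153 = 0.988699.

0.9887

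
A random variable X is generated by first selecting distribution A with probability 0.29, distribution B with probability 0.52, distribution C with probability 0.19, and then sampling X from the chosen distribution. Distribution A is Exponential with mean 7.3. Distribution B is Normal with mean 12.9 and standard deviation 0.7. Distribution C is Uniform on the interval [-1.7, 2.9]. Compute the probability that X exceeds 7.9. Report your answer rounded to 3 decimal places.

0.618

Conditional on each component, P(X > 7.9): A: 0.338852; B: 1; C: 0.
By total probability, P(X > 7.9) = 0.29·0.338852 + 0.52·1 + 0.19·0 = 0.618267.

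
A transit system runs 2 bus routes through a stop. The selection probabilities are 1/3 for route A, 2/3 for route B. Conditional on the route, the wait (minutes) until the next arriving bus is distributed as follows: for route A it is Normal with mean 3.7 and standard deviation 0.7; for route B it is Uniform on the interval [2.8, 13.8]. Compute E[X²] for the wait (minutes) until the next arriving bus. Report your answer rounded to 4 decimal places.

57.3756

For each component E[X²] = Var + (mean)², giving A: 14.18; B: 78.9733.
Overall E[X²] = 0.333333·14.18 + 0.666667·78.9733 = 57.3756.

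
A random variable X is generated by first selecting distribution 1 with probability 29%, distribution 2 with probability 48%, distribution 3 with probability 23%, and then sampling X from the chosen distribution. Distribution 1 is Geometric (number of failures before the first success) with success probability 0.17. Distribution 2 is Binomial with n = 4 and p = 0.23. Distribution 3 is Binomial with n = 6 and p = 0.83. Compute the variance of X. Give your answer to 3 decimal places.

Per component, 1: μ=4.88235, E[X²]=52.5571; 2: μ=0.92, E[X²]=1.5548; 3: μ=4.98, E[X²]=25.647.
E[X] = 0.29·4.88235 + 0.48·0.92 + 0.23·4.98 = 3.00288.
E[X²] = 0.29·52.5571 + 0.48·1.5548 + 0.23·25.647 = 21.8867.
Var(X) = E[X²] − (E[X])² = 21.8867 − 9.0173 = 12.8694.

12.869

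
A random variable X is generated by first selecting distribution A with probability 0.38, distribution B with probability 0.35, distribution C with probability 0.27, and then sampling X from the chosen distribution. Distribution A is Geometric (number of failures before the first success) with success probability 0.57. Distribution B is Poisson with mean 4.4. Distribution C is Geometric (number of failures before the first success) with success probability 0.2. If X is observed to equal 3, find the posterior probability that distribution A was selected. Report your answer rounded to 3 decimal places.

Likelihoods P(X=3 | ·): A: 0.045319; B: 0.174305; C: 0.1024.
Posterior ∝ prior × likelihood. Numerator for A: 0.38·0.045319 = 0.0172212.
Normalizing constant: 0.38·0.045319 + 0.35·0.174305 + 0.27·0.1024 = 0.105876.
P(A | observation) = 0.0172212 / 0.105876 = 0.162654.

0.163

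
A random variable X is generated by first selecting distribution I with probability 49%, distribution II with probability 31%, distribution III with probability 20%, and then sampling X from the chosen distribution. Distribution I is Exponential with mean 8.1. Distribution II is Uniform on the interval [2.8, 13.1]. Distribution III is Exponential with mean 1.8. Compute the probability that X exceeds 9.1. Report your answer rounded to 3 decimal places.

0.281

Conditional on each component, P(X > 9.1): I: 0.325154; II: 0.38835; III: 0.00637382.
By total probability, P(X > 9.1) = 0.49·0.325154 + 0.31·0.38835 + 0.2·0.00637382 = 0.280989.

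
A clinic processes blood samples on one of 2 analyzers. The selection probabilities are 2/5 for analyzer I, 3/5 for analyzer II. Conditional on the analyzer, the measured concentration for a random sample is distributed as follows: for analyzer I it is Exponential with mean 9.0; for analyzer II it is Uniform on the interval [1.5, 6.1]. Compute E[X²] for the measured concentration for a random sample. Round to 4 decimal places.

74.5220

For each component E[X²] = Var + (mean)², giving I: 162; II: 16.2033.
Overall E[X²] = 0.4·162 + 0.6·16.2033 = 74.522.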